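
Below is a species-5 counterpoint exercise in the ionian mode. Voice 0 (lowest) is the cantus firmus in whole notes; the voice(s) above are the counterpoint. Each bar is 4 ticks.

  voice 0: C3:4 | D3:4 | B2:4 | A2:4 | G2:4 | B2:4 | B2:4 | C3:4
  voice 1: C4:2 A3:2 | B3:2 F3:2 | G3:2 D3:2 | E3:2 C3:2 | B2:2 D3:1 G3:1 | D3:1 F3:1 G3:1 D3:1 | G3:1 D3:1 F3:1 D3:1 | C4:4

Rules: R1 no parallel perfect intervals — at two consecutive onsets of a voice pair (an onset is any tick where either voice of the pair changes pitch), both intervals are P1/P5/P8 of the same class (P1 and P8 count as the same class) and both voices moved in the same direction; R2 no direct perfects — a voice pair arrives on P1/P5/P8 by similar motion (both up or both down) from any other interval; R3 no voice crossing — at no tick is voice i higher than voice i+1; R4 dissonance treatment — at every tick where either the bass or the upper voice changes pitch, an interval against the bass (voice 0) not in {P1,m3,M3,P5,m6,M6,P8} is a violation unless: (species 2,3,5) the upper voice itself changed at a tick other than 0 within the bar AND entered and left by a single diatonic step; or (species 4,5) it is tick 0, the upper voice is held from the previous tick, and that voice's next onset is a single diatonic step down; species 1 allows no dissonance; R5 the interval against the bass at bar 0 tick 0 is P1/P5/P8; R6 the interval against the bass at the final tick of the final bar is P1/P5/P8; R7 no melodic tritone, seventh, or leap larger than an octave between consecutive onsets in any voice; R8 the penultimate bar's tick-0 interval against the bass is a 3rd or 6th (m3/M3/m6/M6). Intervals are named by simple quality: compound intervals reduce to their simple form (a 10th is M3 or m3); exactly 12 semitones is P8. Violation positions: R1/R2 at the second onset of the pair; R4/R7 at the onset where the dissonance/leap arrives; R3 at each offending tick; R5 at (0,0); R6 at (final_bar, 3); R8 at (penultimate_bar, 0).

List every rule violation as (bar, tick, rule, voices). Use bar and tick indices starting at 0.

(1, 2, R7, (1,))
(5, 1, R4, (0, 1))
(6, 2, R4, (0, 1))
(7, 0, R2, (0, 1))
(7, 0, R7, (1,))

bar 0: v0=C3 v1=C4 downbeat P8
bar 1: v0=D3 v1=B3 downbeat M6
bar 2: v0=B2 v1=G3 downbeat m6
bar 3: v0=A2 v1=E3 downbeat P5
bar 4: v0=G2 v1=B2 downbeat M3
bar 5: v0=B2 v1=D3 downbeat m3
bar 6: v0=B2 v1=G3 downbeat m6
bar 7: v0=C3 v1=C4 downbeat P8
  -> R7 @ bar 1 tick 2 v(1,): B3->F3 leap 6st
  -> R4 @ bar 5 tick 1 v(0, 1): B2/F3 TT untreated
  -> R4 @ bar 6 tick 2 v(0, 1): B2/F3 TT untreated
  -> R2 @ bar 7 tick 0 v(0, 1): B2/D3 m3 -> C3/C4 P8 similar
  -> R7 @ bar 7 tick 0 v(1,): D3->C4 leap 10st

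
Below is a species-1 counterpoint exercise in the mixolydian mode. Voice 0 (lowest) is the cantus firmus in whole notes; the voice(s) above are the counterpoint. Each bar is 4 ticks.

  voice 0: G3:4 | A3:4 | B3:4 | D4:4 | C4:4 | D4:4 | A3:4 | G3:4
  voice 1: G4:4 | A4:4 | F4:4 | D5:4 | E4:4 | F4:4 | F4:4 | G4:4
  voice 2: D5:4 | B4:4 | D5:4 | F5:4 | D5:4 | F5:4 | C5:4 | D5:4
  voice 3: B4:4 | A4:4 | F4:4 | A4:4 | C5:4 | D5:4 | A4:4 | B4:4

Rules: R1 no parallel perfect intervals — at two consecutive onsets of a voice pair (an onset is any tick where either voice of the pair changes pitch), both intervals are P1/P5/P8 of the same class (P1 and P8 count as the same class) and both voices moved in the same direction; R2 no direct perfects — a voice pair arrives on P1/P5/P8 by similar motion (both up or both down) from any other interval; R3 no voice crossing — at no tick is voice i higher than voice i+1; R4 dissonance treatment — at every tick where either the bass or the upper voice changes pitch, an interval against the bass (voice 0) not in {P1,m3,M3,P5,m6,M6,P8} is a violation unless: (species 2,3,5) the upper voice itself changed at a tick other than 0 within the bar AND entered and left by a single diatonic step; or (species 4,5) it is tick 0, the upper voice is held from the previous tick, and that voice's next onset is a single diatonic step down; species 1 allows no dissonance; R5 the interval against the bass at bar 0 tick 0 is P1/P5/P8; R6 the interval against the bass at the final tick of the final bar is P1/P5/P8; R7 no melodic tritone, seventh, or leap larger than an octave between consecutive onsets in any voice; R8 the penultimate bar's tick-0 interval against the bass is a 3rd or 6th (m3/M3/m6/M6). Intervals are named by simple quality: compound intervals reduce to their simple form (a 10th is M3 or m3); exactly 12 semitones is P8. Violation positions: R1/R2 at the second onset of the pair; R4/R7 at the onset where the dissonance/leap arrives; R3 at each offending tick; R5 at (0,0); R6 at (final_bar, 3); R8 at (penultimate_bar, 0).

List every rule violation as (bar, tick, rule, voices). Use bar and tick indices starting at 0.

(0, 0, R3, (2, 3))
(0, 0, R5, (0, 3))
(0, 1, R3, (2, 3))
(0, 2, R3, (2, 3))
(0, 3, R3, (2, 3))
(1, 0, R1, (0, 1))
(1, 0, R3, (2, 3))
(1, 0, R4, (0, 2))
(1, 1, R3, (2, 3))
(1, 2, R3, (2, 3))
(1, 3, R3, (2, 3))
(2, 0, R1, (1, 3))
(2, 0, R3, (2, 3))
(2, 0, R4, (0, 1))
(2, 0, R4, (0, 3))
(2, 1, R3, (2, 3))
(2, 2, R3, (2, 3))
(2, 3, R3, (2, 3))
(3, 0, R2, (0, 1))
(3, 0, R2, (0, 3))
(3, 0, R3, (2, 3))
(3, 1, R3, (2, 3))
(3, 2, R3, (2, 3))
(3, 3, R3, (2, 3))
(4, 0, R3, (2, 3))
(4, 0, R4, (0, 2))
(4, 0, R7, (1,))
(4, 1, R3, (2, 3))
(4, 2, R3, (2, 3))
(4, 3, R3, (2, 3))
(5, 0, R1, (0, 3))
(5, 0, R2, (1, 2))
(5, 0, R3, (2, 3))
(5, 1, R3, (2, 3))
(5, 2, R3, (2, 3))
(5, 3, R3, (2, 3))
(6, 0, R1, (0, 3))
(6, 0, R3, (2, 3))
(6, 0, R8, (0, 3))
(6, 1, R3, (2, 3))
(6, 2, R3, (2, 3))
(6, 3, R3, (2, 3))
(7, 0, R1, (1, 2))
(7, 0, R3, (2, 3))
(7, 1, R3, (2, 3))
(7, 2, R3, (2, 3))
(7, 3, R3, (2, 3))
(7, 3, R6, (0, 3))

bar 0: v0=G3 v1=G4 v2=D5 v3=B4 downbeat M3
bar 1: v0=A3 v1=A4 v2=B4 v3=A4 downbeat P8
bar 2: v0=B3 v1=F4 v2=D5 v3=F4 downbeat TT
bar 3: v0=D4 v1=D5 v2=F5 v3=A4 downbeat P5
bar 4: v0=C4 v1=E4 v2=D5 v3=C5 downbeat P8
bar 5: v0=D4 v1=F4 v2=F5 v3=D5 downbeat P8
bar 6: v0=A3 v1=F4 v2=C5 v3=A4 downbeat P8
bar 7: v0=G3 v1=G4 v2=D5 v3=B4 downbeat M3
  -> R3 @ bar 0 tick 0 v(2, 3): D5 above B4
  -> R5 @ bar 0 tick 0 v(0, 3): opens on M3
  -> R3 @ bar 0 tick 1 v(2, 3): D5 above B4
  -> R3 @ bar 0 tick 2 v(2, 3): D5 above B4
  -> R3 @ bar 0 tick 3 v(2, 3): D5 above B4
  -> R1 @ bar 1 tick 0 v(0, 1): G3/G4 P8 -> A3/A4 P8 similar
  -> R3 @ bar 1 tick 0 v(2, 3): B4 above A4
  -> R4 @ bar 1 tick 0 v(0, 2): A3/B4 M2 untreated
  -> R3 @ bar 1 tick 1 v(2, 3): B4 above A4
  -> R3 @ bar 1 tick 2 v(2, 3): B4 above A4
  -> R3 @ bar 1 tick 3 v(2, 3): B4 above A4
  -> R1 @ bar 2 tick 0 v(1, 3): A4/A4 P1 -> F4/F4 P1 similar
  -> R3 @ bar 2 tick 0 v(2, 3): D5 above F4
  -> R4 @ bar 2 tick 0 v(0, 1): B3/F4 TT untreated
  -> R4 @ bar 2 tick 0 v(0, 3): B3/F4 TT untreated
  -> R3 @ bar 2 tick 1 v(2, 3): D5 above F4
  -> R3 @ bar 2 tick 2 v(2, 3): D5 above F4
  -> R3 @ bar 2 tick 3 v(2, 3): D5 above F4
  -> R2 @ bar 3 tick 0 v(0, 1): B3/F4 TT -> D4/D5 P8 similar
  -> R2 @ bar 3 tick 0 v(0, 3): B3/F4 TT -> D4/A4 P5 similar
  -> R3 @ bar 3 tick 0 v(2, 3): F5 above A4
  -> R3 @ bar 3 tick 1 v(2, 3): F5 above A4
  -> R3 @ bar 3 tick 2 v(2, 3): F5 above A4
  -> R3 @ bar 3 tick 3 v(2, 3): F5 above A4
  -> R3 @ bar 4 tick 0 v(2, 3): D5 above C5
  -> R4 @ bar 4 tick 0 v(0, 2): C4/D5 M2 untreated
  -> R7 @ bar 4 tick 0 v(1,): D5->E4 leap 10st
  -> R3 @ bar 4 tick 1 v(2, 3): D5 above C5
  -> R3 @ bar 4 tick 2 v(2, 3): D5 above C5
  -> R3 @ bar 4 tick 3 v(2, 3): D5 above C5
  -> R1 @ bar 5 tick 0 v(0, 3): C4/C5 P8 -> D4/D5 P8 similar
  -> R2 @ bar 5 tick 0 v(1, 2): E4/D5 m7 -> F4/F5 P8 similar
  -> R3 @ bar 5 tick 0 v(2, 3): F5 above D5
  -> R3 @ bar 5 tick 1 v(2, 3): F5 above D5
  -> R3 @ bar 5 tick 2 v(2, 3): F5 above D5
  -> R3 @ bar 5 tick 3 v(2, 3): F5 above D5
  -> R1 @ bar 6 tick 0 v(0, 3): D4/D5 P8 -> A3/A4 P8 similar
  -> R3 @ bar 6 tick 0 v(2, 3): C5 above A4
  -> R8 @ bar 6 tick 0 v(0, 3): penult P8 not 3rd/6th
  -> R3 @ bar 6 tick 1 v(2, 3): C5 above A4
  -> R3 @ bar 6 tick 2 v(2, 3): C5 above A4
  -> R3 @ bar 6 tick 3 v(2, 3): C5 above A4
  -> R1 @ bar 7 tick 0 v(1, 2): F4/C5 P5 -> G4/D5 P5 similar
  -> R3 @ bar 7 tick 0 v(2, 3): D5 above B4
  -> R3 @ bar 7 tick 1 v(2, 3): D5 above B4
  -> R3 @ bar 7 tick 2 v(2, 3): D5 above B4
  -> R3 @ bar 7 tick 3 v(2, 3): D5 above B4
  -> R6 @ bar 7 tick 3 v(0, 3): closes on M3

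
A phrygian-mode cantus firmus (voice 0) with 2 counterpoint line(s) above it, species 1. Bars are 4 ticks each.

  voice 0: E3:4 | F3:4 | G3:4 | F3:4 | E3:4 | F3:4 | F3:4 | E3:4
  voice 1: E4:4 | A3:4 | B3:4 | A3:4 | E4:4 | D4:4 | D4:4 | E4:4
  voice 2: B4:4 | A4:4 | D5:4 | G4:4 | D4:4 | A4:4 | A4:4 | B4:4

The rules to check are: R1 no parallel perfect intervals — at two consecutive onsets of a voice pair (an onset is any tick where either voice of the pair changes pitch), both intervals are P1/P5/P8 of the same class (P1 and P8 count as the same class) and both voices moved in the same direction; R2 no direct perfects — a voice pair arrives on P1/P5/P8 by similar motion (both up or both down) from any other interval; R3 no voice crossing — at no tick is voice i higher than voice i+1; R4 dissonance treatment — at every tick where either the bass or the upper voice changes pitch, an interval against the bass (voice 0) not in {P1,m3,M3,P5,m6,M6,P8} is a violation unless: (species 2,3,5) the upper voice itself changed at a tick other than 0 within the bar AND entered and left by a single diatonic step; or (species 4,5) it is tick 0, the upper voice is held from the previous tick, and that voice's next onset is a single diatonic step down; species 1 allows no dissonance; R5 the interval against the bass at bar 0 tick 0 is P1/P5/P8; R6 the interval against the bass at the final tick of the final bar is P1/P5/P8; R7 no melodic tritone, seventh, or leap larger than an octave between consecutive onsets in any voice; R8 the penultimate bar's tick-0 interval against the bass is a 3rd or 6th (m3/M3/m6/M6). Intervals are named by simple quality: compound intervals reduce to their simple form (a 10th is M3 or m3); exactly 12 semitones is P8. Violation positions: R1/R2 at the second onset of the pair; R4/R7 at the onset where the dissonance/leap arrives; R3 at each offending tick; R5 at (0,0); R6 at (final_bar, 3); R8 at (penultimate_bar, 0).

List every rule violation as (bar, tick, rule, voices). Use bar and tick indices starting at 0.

(1, 0, R2, (1, 2))
(2, 0, R2, (0, 2))
(3, 0, R4, (0, 2))
(4, 0, R3, (1, 2))
(4, 0, R4, (0, 2))
(4, 1, R3, (1, 2))
(4, 2, R3, (1, 2))
(4, 3, R3, (1, 2))
(7, 0, R1, (1, 2))

bar 0: v0=E3 v1=E4 v2=B4 downbeat P5
bar 1: v0=F3 v1=A3 v2=A4 downbeat M3
bar 2: v0=G3 v1=B3 v2=D5 downbeat P5
bar 3: v0=F3 v1=A3 v2=G4 downbeat M2
bar 4: v0=E3 v1=E4 v2=D4 downbeat m7
bar 5: v0=F3 v1=D4 v2=A4 downbeat M3
bar 6: v0=F3 v1=D4 v2=A4 downbeat M3
bar 7: v0=E3 v1=E4 v2=B4 downbeat P5
  -> R2 @ bar 1 tick 0 v(1, 2): E4/B4 P5 -> A3/A4 P8 similar
  -> R2 @ bar 2 tick 0 v(0, 2): F3/A4 M3 -> G3/D5 P5 similar
  -> R4 @ bar 3 tick 0 v(0, 2): F3/G4 M2 untreated
  -> R3 @ bar 4 tick 0 v(1, 2): E4 above D4
  -> R4 @ bar 4 tick 0 v(0, 2): E3/D4 m7 untreated
  -> R3 @ bar 4 tick 1 v(1, 2): E4 above D4
  -> R3 @ bar 4 tick 2 v(1, 2): E4 above D4
  -> R3 @ bar 4 tick 3 v(1, 2): E4 above D4
  -> R1 @ bar 7 tick 0 v(1, 2): D4/A4 P5 -> E4/B4 P5 similar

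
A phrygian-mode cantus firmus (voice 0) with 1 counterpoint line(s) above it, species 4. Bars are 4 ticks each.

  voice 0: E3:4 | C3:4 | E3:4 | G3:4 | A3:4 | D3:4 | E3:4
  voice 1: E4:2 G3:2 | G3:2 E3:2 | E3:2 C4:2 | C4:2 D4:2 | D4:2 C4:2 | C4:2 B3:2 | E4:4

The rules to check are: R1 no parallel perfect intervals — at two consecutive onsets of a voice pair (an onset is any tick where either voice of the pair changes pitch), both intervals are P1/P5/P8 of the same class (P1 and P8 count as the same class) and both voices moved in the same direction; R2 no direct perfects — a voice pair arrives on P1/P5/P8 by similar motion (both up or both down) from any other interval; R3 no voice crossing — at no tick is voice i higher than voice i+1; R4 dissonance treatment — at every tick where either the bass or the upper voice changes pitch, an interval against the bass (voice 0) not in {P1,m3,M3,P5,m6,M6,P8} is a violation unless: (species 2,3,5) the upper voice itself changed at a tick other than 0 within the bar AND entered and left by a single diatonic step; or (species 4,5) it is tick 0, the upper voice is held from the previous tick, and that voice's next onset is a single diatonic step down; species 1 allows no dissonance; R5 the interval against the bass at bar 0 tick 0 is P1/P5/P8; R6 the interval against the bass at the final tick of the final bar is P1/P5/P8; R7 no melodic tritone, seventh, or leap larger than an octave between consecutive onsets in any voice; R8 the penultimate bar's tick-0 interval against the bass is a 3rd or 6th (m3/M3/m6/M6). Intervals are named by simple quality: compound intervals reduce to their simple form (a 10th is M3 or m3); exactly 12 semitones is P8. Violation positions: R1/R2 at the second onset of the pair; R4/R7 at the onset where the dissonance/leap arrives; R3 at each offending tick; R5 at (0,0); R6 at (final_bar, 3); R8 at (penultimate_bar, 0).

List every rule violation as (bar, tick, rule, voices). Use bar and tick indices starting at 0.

(3, 0, R4, (0, 1))
(5, 0, R8, (0, 1))
(6, 0, R2, (0, 1))

bar 0: v0=E3 v1=E4 downbeat P8
bar 1: v0=C3 v1=G3 downbeat P5
bar 2: v0=E3 v1=E3 downbeat P1
bar 3: v0=G3 v1=C4 downbeat P4
bar 4: v0=A3 v1=D4 downbeat P4
bar 5: v0=D3 v1=C4 downbeat m7
bar 6: v0=E3 v1=E4 downbeat P8
  -> R4 @ bar 3 tick 0 v(0, 1): G3/C4 P4 untreated
  -> R8 @ bar 5 tick 0 v(0, 1): penult m7 not 3rd/6th
  -> R2 @ bar 6 tick 0 v(0, 1): D3/B3 M6 -> E3/E4 P8 similar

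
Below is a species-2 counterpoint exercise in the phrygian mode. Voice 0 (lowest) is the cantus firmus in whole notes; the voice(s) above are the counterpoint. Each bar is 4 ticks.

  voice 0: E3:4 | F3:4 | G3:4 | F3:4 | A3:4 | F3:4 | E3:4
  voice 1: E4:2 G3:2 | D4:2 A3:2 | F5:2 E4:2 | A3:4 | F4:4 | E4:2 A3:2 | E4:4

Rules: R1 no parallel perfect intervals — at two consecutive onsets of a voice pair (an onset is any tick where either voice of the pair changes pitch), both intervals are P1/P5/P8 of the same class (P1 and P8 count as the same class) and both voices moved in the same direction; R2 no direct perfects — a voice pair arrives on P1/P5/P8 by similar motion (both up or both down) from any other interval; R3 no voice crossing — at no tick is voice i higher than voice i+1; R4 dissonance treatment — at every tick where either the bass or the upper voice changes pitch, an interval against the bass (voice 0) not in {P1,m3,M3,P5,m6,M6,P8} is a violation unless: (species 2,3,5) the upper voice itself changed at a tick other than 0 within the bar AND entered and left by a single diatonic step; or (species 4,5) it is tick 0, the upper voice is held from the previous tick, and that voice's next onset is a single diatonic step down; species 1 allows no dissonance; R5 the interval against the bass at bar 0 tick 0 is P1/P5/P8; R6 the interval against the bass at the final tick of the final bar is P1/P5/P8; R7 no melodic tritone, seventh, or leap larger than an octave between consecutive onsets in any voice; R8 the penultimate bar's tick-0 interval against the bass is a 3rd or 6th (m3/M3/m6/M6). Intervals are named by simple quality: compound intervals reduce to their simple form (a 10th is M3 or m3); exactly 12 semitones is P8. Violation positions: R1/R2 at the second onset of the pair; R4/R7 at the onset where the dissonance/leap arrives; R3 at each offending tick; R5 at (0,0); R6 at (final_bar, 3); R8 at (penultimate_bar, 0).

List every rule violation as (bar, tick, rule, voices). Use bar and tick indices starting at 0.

bar 0: v0=E3 v1=E4 downbeat P8
bar 1: v0=F3 v1=D4 downbeat M6
bar 2: v0=G3 v1=F5 downbeat m7
bar 3: v0=F3 v1=A3 downbeat M3
bar 4: v0=A3 v1=F4 downbeat m6
bar 5: v0=F3 v1=E4 downbeat M7
bar 6: v0=E3 v1=E4 downbeat P8
  -> R4 @ bar 2 tick 0 v(0, 1): G3/F5 m7 untreated
  -> R7 @ bar 2 tick 0 v(1,): A3->F5 leap 20st
  -> R7 @ bar 2 tick 2 v(1,): F5->E4 leap 13st
  -> R4 @ bar 5 tick 0 v(0, 1): F3/E4 M7 untreated
  -> R8 @ bar 5 tick 0 v(0, 1): penult M7 not 3rd/6th

(2, 0, R4, (0, 1))
(2, 0, R7, (1,))
(2, 2, R7, (1,))
(5, 0, R4, (0, 1))
(5, 0, R8, (0, 1))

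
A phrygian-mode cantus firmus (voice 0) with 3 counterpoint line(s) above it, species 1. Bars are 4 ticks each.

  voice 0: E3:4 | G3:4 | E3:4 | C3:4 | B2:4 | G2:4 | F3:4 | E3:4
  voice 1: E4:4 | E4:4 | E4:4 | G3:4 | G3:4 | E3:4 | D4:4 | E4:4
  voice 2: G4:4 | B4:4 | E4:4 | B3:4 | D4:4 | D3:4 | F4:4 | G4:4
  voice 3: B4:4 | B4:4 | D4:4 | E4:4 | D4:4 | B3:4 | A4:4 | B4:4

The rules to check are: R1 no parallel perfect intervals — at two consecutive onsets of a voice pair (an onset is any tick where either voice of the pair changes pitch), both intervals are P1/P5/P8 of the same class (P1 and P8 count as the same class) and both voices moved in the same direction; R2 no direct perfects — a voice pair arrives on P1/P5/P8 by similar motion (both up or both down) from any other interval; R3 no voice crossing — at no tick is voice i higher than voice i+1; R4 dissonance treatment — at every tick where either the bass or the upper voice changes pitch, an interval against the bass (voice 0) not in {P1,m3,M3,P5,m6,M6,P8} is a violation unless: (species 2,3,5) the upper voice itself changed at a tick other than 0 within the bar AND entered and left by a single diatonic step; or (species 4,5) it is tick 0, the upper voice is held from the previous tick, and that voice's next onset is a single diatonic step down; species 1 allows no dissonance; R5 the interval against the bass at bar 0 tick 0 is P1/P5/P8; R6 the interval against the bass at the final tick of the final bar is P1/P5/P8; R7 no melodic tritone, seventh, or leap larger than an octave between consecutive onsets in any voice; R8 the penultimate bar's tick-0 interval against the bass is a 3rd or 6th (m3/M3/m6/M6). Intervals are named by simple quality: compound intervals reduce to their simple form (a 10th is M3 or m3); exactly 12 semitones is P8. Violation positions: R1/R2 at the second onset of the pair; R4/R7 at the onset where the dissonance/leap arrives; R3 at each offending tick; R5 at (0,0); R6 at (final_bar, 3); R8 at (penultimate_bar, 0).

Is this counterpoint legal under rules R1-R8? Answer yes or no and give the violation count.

No (24 violations)

bar 0: v0=E3 v1=E4 v2=G4 v3=B4 (P5)
bar 1: v0=G3 v1=E4 v2=B4 v3=B4 (M3)
bar 2: v0=E3 v1=E4 v2=E4 v3=D4 (m7)
bar 3: v0=C3 v1=G3 v2=B3 v3=E4 (M3)
bar 4: v0=B2 v1=G3 v2=D4 v3=D4 (m3)
bar 5: v0=G2 v1=E3 v2=D3 v3=B3 (M3)
bar 6: v0=F3 v1=D4 v2=F4 v3=A4 (M3)
bar 7: v0=E3 v1=E4 v2=G4 v3=B4 (P5)
  R5 @ bar0.0: opens on m3
  R2 @ bar2.0: G3/B4 M3 -> E3/E4 P8 similar
  R3 @ bar2.0: E4 above D4
  R4 @ bar2.0: E3/D4 m7 untreated
  R3 @ bar2.1: E4 above D4
  R3 @ bar2.2: E4 above D4
  R3 @ bar2.3: E4 above D4
  R2 @ bar3.0: E3/E4 P8 -> C3/G3 P5 similar
  R4 @ bar3.0: C3/B3 M7 untreated
  R1 @ bar5.0: G3/D4 P5 -> E3/B3 P5 similar
  R2 @ bar5.0: B2/D4 m3 -> G2/D3 P5 similar
  R3 @ bar5.0: E3 above D3
  R3 @ bar5.1: E3 above D3
  R3 @ bar5.2: E3 above D3
  R3 @ bar5.3: E3 above D3
  R1 @ bar6.0: E3/B3 P5 -> D4/A4 P5 similar
  R2 @ bar6.0: G2/D3 P5 -> F3/F4 P8 similar
  R7 @ bar6.0: G2->F3 leap 10st
  R7 @ bar6.0: E3->D4 leap 10st
  R7 @ bar6.0: D3->F4 leap 15st
  R7 @ bar6.0: B3->A4 leap 10st
  R8 @ bar6.0: penult P8 not 3rd/6th
  R1 @ bar7.0: D4/A4 P5 -> E4/B4 P5 similar
  R6 @ bar7.3: closes on m3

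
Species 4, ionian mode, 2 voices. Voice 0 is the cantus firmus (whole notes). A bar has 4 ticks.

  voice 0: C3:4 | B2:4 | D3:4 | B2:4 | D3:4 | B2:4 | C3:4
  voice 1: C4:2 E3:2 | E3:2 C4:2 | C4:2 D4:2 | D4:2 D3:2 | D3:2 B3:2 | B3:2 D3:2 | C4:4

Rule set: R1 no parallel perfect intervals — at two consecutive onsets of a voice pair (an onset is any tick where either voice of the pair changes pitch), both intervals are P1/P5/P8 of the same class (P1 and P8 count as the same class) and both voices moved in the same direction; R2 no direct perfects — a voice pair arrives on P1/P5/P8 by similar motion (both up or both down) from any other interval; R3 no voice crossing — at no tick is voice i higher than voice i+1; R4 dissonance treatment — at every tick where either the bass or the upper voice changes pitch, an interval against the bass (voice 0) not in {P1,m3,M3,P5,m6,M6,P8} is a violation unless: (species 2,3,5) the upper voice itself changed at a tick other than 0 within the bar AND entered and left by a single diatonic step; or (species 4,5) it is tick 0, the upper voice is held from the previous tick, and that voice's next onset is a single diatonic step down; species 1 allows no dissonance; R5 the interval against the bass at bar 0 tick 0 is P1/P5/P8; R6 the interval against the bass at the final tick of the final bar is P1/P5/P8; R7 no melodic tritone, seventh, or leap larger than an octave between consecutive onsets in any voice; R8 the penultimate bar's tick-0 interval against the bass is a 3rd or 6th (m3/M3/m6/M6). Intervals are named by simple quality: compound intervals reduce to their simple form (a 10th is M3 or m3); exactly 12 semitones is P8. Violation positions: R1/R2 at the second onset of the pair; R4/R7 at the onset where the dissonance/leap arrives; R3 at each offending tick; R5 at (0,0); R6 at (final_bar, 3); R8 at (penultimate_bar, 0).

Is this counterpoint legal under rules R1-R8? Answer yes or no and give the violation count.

No (6 violations)

bar 0: v0=C3 v1=C4 (P8)
bar 1: v0=B2 v1=E3 (P4)
bar 2: v0=D3 v1=C4 (m7)
bar 3: v0=B2 v1=D4 (m3)
bar 4: v0=D3 v1=D3 (P1)
bar 5: v0=B2 v1=B3 (P8)
bar 6: v0=C3 v1=C4 (P8)
  R4 @ bar1.0: B2/E3 P4 untreated
  R4 @ bar1.2: B2/C4 m2 untreated
  R4 @ bar2.0: D3/C4 m7 untreated
  R8 @ bar5.0: penult P8 not 3rd/6th
  R2 @ bar6.0: B2/D3 m3 -> C3/C4 P8 similar
  R7 @ bar6.0: D3->C4 leap 10st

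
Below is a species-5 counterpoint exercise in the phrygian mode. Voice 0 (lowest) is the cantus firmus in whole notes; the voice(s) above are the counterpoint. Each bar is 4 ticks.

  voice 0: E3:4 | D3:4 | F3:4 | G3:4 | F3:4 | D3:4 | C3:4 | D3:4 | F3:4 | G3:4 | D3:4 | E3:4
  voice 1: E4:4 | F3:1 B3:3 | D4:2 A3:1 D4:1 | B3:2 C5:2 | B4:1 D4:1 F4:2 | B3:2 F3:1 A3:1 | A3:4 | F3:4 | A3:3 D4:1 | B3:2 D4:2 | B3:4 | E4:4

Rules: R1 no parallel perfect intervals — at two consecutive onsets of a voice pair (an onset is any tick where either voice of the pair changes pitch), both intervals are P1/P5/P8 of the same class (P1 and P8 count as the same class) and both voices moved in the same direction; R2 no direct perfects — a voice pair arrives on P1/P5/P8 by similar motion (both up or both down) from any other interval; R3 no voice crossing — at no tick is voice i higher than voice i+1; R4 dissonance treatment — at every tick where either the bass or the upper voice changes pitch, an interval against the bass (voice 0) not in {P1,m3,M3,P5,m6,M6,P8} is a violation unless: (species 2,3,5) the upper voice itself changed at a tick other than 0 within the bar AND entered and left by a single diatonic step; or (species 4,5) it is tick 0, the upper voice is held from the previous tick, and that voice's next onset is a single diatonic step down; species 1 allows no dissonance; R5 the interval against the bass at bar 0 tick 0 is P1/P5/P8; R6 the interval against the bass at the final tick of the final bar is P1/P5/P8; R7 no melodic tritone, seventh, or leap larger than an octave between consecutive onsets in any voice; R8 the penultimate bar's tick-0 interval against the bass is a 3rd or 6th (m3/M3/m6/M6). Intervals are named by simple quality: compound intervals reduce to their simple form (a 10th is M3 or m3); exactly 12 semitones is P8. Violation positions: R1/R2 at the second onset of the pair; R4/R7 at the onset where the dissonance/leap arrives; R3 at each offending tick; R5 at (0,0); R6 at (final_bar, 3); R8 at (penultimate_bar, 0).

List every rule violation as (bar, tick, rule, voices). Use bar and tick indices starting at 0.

(1, 0, R7, (1,))
(1, 1, R7, (1,))
(3, 2, R4, (0, 1))
(3, 2, R7, (1,))
(4, 0, R4, (0, 1))
(5, 0, R7, (1,))
(5, 2, R7, (1,))
(11, 0, R2, (0, 1))

bar 0: v0=E3 v1=E4 downbeat P8
bar 1: v0=D3 v1=F3 downbeat m3
bar 2: v0=F3 v1=D4 downbeat M6
bar 3: v0=G3 v1=B3 downbeat M3
bar 4: v0=F3 v1=B4 downbeat TT
bar 5: v0=D3 v1=B3 downbeat M6
bar 6: v0=C3 v1=A3 downbeat M6
bar 7: v0=D3 v1=F3 downbeat m3
bar 8: v0=F3 v1=A3 downbeat M3
bar 9: v0=G3 v1=B3 downbeat M3
bar 10: v0=D3 v1=B3 downbeat M6
bar 11: v0=E3 v1=E4 downbeat P8
  -> R7 @ bar 1 tick 0 v(1,): E4->F3 leap 11st
  -> R7 @ bar 1 tick 1 v(1,): F3->B3 leap 6st
  -> R4 @ bar 3 tick 2 v(0, 1): G3/C5 P4 untreated
  -> R7 @ bar 3 tick 2 v(1,): B3->C5 leap 13st
  -> R4 @ bar 4 tick 0 v(0, 1): F3/B4 TT untreated
  -> R7 @ bar 5 tick 0 v(1,): F4->B3 leap 6st
  -> R7 @ bar 5 tick 2 v(1,): B3->F3 leap 6st
  -> R2 @ bar 11 tick 0 v(0, 1): D3/B3 M6 -> E3/E4 P8 similar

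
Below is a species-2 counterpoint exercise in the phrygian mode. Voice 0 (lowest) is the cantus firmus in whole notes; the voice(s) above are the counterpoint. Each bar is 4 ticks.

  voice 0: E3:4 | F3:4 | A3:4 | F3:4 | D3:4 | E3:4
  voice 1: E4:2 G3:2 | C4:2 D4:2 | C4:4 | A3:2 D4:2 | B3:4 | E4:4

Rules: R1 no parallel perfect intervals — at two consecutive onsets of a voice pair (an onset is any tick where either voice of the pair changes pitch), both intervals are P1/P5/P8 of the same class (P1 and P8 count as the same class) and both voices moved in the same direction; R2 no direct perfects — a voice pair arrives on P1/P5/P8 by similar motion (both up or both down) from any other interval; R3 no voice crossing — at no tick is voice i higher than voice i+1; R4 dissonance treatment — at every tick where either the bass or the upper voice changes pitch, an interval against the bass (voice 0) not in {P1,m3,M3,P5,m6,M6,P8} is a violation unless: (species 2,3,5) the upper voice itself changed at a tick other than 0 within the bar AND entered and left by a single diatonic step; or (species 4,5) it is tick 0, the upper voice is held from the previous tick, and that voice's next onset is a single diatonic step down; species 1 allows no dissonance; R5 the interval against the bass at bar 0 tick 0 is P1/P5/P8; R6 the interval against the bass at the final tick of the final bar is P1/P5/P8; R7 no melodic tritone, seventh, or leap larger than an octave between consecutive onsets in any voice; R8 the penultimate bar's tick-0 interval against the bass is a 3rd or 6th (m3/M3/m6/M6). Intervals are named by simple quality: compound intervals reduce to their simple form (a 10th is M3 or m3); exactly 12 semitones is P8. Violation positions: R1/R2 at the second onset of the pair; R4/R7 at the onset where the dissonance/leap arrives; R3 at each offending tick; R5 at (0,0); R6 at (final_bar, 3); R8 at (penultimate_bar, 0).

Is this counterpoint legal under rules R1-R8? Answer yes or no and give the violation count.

No (2 violations)

bar 0: v0=E3 v1=E4 (P8)
bar 1: v0=F3 v1=C4 (P5)
bar 2: v0=A3 v1=C4 (m3)
bar 3: v0=F3 v1=A3 (M3)
bar 4: v0=D3 v1=B3 (M6)
bar 5: v0=E3 v1=E4 (P8)
  R2 @ bar1.0: E3/G3 m3 -> F3/C4 P5 similar
  R2 @ bar5.0: D3/B3 M6 -> E3/E4 P8 similar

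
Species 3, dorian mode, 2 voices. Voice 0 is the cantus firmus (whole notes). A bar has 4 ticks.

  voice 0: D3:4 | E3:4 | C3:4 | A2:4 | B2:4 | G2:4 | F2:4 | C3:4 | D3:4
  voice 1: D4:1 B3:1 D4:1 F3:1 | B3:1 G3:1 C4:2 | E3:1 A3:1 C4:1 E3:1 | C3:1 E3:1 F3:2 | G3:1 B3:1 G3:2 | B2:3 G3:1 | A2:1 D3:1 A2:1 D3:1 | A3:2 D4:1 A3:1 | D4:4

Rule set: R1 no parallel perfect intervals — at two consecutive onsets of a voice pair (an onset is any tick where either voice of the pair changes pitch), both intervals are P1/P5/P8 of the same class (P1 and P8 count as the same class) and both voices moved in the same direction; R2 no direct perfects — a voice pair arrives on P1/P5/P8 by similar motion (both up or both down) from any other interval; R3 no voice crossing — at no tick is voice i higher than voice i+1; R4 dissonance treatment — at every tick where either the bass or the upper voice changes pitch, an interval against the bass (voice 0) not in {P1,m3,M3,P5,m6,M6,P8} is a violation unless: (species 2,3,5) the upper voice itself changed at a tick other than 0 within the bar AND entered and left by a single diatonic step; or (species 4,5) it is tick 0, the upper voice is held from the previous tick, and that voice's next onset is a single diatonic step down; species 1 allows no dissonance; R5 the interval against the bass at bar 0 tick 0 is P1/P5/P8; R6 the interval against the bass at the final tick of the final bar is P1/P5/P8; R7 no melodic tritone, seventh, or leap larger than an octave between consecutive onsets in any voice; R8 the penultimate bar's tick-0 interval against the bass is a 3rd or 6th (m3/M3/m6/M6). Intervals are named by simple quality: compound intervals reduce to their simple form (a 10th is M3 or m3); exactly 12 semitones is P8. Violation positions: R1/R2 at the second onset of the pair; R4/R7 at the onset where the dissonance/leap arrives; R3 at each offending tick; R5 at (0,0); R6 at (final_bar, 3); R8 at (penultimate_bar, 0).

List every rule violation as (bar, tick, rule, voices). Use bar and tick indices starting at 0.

bar 0: v0=D3 v1=D4 downbeat P8
bar 1: v0=E3 v1=B3 downbeat P5
bar 2: v0=C3 v1=E3 downbeat M3
bar 3: v0=A2 v1=C3 downbeat m3
bar 4: v0=B2 v1=G3 downbeat m6
bar 5: v0=G2 v1=B2 downbeat M3
bar 6: v0=F2 v1=A2 downbeat M3
bar 7: v0=C3 v1=A3 downbeat M6
bar 8: v0=D3 v1=D4 downbeat P8
  -> R2 @ bar 1 tick 0 v(0, 1): D3/F3 m3 -> E3/B3 P5 similar
  -> R7 @ bar 1 tick 0 v(1,): F3->B3 leap 6st
  -> R7 @ bar 6 tick 0 v(1,): G3->A2 leap 10st
  -> R4 @ bar 7 tick 2 v(0, 1): C3/D4 M2 untreated
  -> R2 @ bar 8 tick 0 v(0, 1): C3/A3 M6 -> D3/D4 P8 similar

(1, 0, R2, (0, 1))
(1, 0, R7, (1,))
(6, 0, R7, (1,))
(7, 2, R4, (0, 1))
(8, 0, R2, (0, 1))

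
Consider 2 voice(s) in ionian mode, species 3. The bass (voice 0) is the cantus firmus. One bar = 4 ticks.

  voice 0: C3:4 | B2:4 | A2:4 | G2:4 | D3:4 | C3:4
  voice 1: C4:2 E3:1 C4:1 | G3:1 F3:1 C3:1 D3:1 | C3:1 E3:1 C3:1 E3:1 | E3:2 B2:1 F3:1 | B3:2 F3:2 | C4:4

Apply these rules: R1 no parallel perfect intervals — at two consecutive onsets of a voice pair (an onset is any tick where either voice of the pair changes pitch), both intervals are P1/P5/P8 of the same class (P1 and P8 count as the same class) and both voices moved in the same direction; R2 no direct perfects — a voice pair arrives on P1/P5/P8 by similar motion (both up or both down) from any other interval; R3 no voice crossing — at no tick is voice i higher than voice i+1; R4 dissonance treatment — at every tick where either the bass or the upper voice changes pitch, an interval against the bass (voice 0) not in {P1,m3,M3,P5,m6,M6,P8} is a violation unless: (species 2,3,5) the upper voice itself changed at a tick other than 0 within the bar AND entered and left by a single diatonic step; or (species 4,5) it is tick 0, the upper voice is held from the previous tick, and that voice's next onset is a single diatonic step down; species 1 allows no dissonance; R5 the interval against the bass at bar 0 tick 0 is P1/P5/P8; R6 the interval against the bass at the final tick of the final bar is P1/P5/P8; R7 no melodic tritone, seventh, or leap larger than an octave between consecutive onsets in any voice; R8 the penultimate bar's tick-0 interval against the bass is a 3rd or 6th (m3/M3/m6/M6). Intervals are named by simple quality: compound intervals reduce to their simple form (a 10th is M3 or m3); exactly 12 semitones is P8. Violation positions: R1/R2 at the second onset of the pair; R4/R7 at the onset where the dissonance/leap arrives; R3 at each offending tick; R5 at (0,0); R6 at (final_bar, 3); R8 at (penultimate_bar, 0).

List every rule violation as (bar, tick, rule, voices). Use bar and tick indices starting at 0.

(1, 1, R4, (0, 1))
(1, 2, R4, (0, 1))
(3, 3, R4, (0, 1))
(3, 3, R7, (1,))
(4, 0, R7, (1,))
(4, 2, R7, (1,))

bar 0: v0=C3 v1=C4 downbeat P8
bar 1: v0=B2 v1=G3 downbeat m6
bar 2: v0=A2 v1=C3 downbeat m3
bar 3: v0=G2 v1=E3 downbeat M6
bar 4: v0=D3 v1=B3 downbeat M6
bar 5: v0=C3 v1=C4 downbeat P8
  -> R4 @ bar 1 tick 1 v(0, 1): B2/F3 TT untreated
  -> R4 @ bar 1 tick 2 v(0, 1): B2/C3 m2 untreated
  -> R4 @ bar 3 tick 3 v(0, 1): G2/F3 m7 untreated
  -> R7 @ bar 3 tick 3 v(1,): B2->F3 leap 6st
  -> R7 @ bar 4 tick 0 v(1,): F3->B3 leap 6st
  -> R7 @ bar 4 tick 2 v(1,): B3->F3 leap 6st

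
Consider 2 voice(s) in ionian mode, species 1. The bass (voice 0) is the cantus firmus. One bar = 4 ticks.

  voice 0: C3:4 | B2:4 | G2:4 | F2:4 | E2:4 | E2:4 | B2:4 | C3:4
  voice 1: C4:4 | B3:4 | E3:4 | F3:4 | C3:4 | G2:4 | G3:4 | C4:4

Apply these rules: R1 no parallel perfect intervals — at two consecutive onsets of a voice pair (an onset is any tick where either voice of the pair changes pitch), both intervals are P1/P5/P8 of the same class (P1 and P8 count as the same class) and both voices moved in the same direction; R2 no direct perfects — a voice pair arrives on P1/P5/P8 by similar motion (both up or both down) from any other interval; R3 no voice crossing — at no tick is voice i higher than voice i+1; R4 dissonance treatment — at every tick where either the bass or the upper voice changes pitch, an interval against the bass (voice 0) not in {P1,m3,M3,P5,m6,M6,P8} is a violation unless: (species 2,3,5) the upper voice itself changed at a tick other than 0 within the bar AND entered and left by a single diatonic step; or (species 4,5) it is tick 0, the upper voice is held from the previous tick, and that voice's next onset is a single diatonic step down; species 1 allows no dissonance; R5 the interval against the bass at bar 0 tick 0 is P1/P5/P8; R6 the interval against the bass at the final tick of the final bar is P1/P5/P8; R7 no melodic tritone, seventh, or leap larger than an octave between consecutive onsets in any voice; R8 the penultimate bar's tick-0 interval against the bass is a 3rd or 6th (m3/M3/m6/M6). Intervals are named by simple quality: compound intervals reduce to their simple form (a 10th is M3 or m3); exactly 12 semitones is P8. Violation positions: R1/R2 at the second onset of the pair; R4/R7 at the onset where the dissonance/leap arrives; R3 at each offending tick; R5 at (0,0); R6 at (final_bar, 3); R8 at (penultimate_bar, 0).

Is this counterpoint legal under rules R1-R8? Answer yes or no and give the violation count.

No (2 violations)

bar 0: v0=C3 v1=C4 (P8)
bar 1: v0=B2 v1=B3 (P8)
bar 2: v0=G2 v1=E3 (M6)
bar 3: v0=F2 v1=F3 (P8)
bar 4: v0=E2 v1=C3 (m6)
bar 5: v0=E2 v1=G2 (m3)
bar 6: v0=B2 v1=G3 (m6)
bar 7: v0=C3 v1=C4 (P8)
  R1 @ bar1.0: C3/C4 P8 -> B2/B3 P8 similar
  R2 @ bar7.0: B2/G3 m6 -> C3/C4 P8 similar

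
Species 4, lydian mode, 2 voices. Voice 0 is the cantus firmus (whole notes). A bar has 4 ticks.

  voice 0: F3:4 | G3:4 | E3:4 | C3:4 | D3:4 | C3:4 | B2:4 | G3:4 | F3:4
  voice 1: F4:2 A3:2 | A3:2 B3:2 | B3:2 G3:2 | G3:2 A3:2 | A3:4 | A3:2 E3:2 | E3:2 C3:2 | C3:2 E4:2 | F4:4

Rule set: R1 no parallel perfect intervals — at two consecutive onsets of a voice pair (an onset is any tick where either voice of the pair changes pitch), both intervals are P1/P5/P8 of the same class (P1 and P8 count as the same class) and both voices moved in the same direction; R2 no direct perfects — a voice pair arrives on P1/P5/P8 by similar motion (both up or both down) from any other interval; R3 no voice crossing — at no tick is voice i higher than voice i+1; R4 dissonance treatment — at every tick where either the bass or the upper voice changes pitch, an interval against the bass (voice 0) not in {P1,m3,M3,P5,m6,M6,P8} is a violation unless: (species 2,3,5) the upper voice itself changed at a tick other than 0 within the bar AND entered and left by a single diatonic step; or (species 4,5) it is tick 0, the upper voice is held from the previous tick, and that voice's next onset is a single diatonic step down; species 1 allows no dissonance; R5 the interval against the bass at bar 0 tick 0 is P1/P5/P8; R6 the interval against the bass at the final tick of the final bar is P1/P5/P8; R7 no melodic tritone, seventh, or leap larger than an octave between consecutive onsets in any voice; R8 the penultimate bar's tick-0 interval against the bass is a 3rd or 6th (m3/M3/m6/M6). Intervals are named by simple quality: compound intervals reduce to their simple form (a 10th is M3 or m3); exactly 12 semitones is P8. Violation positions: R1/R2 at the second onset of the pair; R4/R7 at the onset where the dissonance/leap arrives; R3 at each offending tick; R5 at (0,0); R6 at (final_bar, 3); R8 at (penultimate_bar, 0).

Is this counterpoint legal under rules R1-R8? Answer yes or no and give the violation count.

bar 0: v0=F3 v1=F4 (P8)
bar 1: v0=G3 v1=A3 (M2)
bar 2: v0=E3 v1=B3 (P5)
bar 3: v0=C3 v1=G3 (P5)
bar 4: v0=D3 v1=A3 (P5)
bar 5: v0=C3 v1=A3 (M6)
bar 6: v0=B2 v1=E3 (P4)
bar 7: v0=G3 v1=C3 (P5)
bar 8: v0=F3 v1=F4 (P8)
  R4 @ bar1.0: G3/A3 M2 untreated
  R4 @ bar6.0: B2/E3 P4 untreated
  R4 @ bar6.2: B2/C3 m2 untreated
  R3 @ bar7.0: G3 above C3
  R8 @ bar7.0: penult P5 not 3rd/6th
  R3 @ bar7.1: G3 above C3
  R7 @ bar7.2: C3->E4 leap 16st

No (7 violations)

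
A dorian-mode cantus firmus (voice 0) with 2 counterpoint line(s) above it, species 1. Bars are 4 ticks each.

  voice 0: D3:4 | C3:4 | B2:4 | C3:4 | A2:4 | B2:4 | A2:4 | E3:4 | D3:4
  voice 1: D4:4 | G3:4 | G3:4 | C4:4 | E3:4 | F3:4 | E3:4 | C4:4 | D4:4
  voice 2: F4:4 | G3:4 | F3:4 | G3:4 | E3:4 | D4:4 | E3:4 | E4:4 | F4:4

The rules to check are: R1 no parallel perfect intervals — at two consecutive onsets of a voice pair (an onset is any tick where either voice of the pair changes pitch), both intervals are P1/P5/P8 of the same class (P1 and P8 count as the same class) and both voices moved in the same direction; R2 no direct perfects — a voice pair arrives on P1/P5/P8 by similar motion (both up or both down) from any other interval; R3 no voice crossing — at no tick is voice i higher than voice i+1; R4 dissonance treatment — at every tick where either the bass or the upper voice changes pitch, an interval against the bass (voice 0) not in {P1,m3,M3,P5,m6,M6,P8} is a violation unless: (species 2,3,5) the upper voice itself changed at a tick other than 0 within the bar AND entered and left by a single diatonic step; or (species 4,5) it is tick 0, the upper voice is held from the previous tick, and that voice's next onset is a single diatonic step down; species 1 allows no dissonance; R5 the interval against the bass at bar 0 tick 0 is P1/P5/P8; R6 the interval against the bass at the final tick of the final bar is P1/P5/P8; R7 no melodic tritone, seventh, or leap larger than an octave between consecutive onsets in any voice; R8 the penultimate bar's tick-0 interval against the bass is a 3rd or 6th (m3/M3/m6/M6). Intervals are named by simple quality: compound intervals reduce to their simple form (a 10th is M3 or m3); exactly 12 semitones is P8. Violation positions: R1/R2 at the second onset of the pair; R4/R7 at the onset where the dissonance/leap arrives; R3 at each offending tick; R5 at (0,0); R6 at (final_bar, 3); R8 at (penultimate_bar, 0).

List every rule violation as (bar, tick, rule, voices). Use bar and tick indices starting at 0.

bar 0: v0=D3 v1=D4 v2=F4 downbeat m3
bar 1: v0=C3 v1=G3 v2=G3 downbeat P5
bar 2: v0=B2 v1=G3 v2=F3 downbeat TT
bar 3: v0=C3 v1=C4 v2=G3 downbeat P5
bar 4: v0=A2 v1=E3 v2=E3 downbeat P5
bar 5: v0=B2 v1=F3 v2=D4 downbeat m3
bar 6: v0=A2 v1=E3 v2=E3 downbeat P5
bar 7: v0=E3 v1=C4 v2=E4 downbeat P8
bar 8: v0=D3 v1=D4 v2=F4 downbeat m3
  -> R5 @ bar 0 tick 0 v(0, 2): opens on m3
  -> R2 @ bar 1 tick 0 v(0, 1): D3/D4 P8 -> C3/G3 P5 similar
  -> R2 @ bar 1 tick 0 v(0, 2): D3/F4 m3 -> C3/G3 P5 similar
  -> R2 @ bar 1 tick 0 v(1, 2): D4/F4 m3 -> G3/G3 P1 similar
  -> R7 @ bar 1 tick 0 v(2,): F4->G3 leap 10st
  -> R3 @ bar 2 tick 0 v(1, 2): G3 above F3
  -> R4 @ bar 2 tick 0 v(0, 2): B2/F3 TT untreated
  -> R3 @ bar 2 tick 1 v(1, 2): G3 above F3
  -> R3 @ bar 2 tick 2 v(1, 2): G3 above F3
  -> R3 @ bar 2 tick 3 v(1, 2): G3 above F3
  -> R2 @ bar 3 tick 0 v(0, 1): B2/G3 m6 -> C3/C4 P8 similar
  -> R2 @ bar 3 tick 0 v(0, 2): B2/F3 TT -> C3/G3 P5 similar
  -> R3 @ bar 3 tick 0 v(1, 2): C4 above G3
  -> R3 @ bar 3 tick 1 v(1, 2): C4 above G3
  -> R3 @ bar 3 tick 2 v(1, 2): C4 above G3
  -> R3 @ bar 3 tick 3 v(1, 2): C4 above G3
  -> R1 @ bar 4 tick 0 v(0, 2): C3/G3 P5 -> A2/E3 P5 similar
  -> R2 @ bar 4 tick 0 v(0, 1): C3/C4 P8 -> A2/E3 P5 similar
  -> R2 @ bar 4 tick 0 v(1, 2): C4/G3 P4 -> E3/E3 P1 similar
  -> R4 @ bar 5 tick 0 v(0, 1): B2/F3 TT untreated
  -> R7 @ bar 5 tick 0 v(2,): E3->D4 leap 10st
  -> R2 @ bar 6 tick 0 v(0, 1): B2/F3 TT -> A2/E3 P5 similar
  -> R2 @ bar 6 tick 0 v(0, 2): B2/D4 m3 -> A2/E3 P5 similar
  -> R2 @ bar 6 tick 0 v(1, 2): F3/D4 M6 -> E3/E3 P1 similar
  -> R7 @ bar 6 tick 0 v(2,): D4->E3 leap 10st
  -> R2 @ bar 7 tick 0 v(0, 2): A2/E3 P5 -> E3/E4 P8 similar
  -> R8 @ bar 7 tick 0 v(0, 2): penult P8 not 3rd/6th
  -> R6 @ bar 8 tick 3 v(0, 2): closes on m3

(0, 0, R5, (0, 2))
(1, 0, R2, (0, 1))
(1, 0, R2, (0, 2))
(1, 0, R2, (1, 2))
(1, 0, R7, (2,))
(2, 0, R3, (1, 2))
(2, 0, R4, (0, 2))
(2, 1, R3, (1, 2))
(2, 2, R3, (1, 2))
(2, 3, R3, (1, 2))
(3, 0, R2, (0, 1))
(3, 0, R2, (0, 2))
(3, 0, R3, (1, 2))
(3, 1, R3, (1, 2))
(3, 2, R3, (1, 2))
(3, 3, R3, (1, 2))
(4, 0, R1, (0, 2))
(4, 0, R2, (0, 1))
(4, 0, R2, (1, 2))
(5, 0, R4, (0, 1))
(5, 0, R7, (2,))
(6, 0, R2, (0, 1))
(6, 0, R2, (0, 2))
(6, 0, R2, (1, 2))
(6, 0, R7, (2,))
(7, 0, R2, (0, 2))
(7, 0, R8, (0, 2))
(8, 3, R6, (0, 2))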